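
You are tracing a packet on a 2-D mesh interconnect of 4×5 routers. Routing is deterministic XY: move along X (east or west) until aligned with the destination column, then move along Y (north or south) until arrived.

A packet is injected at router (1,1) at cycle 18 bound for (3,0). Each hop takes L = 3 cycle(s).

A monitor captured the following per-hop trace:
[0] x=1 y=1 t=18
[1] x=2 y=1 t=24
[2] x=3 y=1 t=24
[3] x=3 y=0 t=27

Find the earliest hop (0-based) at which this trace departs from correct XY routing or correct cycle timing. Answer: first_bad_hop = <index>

first_bad_hop = 1

hop 1: step (+1,+0), +6 cyc — BAD: Δcyc=6≠L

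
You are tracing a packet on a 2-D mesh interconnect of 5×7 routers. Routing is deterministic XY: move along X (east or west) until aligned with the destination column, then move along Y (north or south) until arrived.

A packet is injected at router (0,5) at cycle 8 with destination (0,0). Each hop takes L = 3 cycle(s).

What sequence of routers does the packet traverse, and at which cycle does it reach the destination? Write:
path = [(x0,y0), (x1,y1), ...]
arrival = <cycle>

path = [(0,5), (0,4), (0,3), (0,2), (0,1), (0,0)]
arrival = 23

[0] x=0 y=5 t=8
[1] x=0 y=4 t=11 →S
[2] x=0 y=3 t=14 →S
[3] x=0 y=2 t=17 →S
[4] x=0 y=1 t=20 →S
[5] x=0 y=0 t=23 →S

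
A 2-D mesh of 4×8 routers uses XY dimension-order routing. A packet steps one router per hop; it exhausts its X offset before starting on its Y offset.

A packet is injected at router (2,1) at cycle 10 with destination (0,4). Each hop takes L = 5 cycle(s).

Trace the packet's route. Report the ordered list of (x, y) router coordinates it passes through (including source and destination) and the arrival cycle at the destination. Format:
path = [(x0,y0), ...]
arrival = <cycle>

#0 — 2,1 | c10
#1 — 1,1 | c15 | W
#2 — 0,1 | c20 | W
#3 — 0,2 | c25 | N
#4 — 0,3 | c30 | N
#5 — 0,4 | c35 | N

path = [(2,1), (1,1), (0,1), (0,2), (0,3), (0,4)]
arrival = 35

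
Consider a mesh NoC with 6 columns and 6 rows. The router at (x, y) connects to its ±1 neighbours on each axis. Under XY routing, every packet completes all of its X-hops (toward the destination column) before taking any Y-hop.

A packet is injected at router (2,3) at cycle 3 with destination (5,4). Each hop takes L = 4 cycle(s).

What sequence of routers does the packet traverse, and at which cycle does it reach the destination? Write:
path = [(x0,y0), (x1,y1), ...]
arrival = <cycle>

path = [(2,3), (3,3), (4,3), (5,3), (5,4)]
arrival = 19

  0. router=(2,3) cycle=3 (inject)
  1. router=(3,3) cycle=7 dir=E
  2. router=(4,3) cycle=11 dir=E
  3. router=(5,3) cycle=15 dir=E
  4. router=(5,4) cycle=19 dir=N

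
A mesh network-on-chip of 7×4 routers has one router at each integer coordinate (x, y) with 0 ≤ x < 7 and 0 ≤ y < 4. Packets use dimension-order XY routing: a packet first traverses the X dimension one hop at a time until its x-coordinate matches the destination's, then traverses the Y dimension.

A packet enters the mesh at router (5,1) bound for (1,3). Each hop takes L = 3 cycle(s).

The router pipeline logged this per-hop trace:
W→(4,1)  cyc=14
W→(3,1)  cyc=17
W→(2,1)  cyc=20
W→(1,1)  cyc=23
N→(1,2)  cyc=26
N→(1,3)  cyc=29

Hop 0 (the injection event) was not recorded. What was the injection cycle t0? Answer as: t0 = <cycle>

t0 = 11

Hop 1 reached at cycle 14; hop k is at t0 + k·L.
Subtract one hop: t0 = 14 − 3 = 11.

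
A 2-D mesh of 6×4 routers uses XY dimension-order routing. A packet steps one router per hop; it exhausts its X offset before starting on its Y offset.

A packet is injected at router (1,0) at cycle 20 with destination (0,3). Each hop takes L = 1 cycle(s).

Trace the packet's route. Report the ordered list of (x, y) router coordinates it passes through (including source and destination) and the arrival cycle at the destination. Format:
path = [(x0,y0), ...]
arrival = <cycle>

src (1,0)  cyc=20
W→(0,0)  cyc=21
N→(0,1)  cyc=22
N→(0,2)  cyc=23
N→(0,3)  cyc=24

path = [(1,0), (0,0), (0,1), (0,2), (0,3)]
arrival = 24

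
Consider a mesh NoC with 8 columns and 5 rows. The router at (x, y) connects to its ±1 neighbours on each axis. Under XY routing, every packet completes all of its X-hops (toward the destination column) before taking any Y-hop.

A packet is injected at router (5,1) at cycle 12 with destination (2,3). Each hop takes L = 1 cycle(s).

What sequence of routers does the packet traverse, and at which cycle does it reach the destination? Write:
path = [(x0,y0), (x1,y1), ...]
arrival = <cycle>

hop 0: (5,1) @ cyc 12
hop 1: (4,1) @ cyc 13  [W]
hop 2: (3,1) @ cyc 14  [W]
hop 3: (2,1) @ cyc 15  [W]
hop 4: (2,2) @ cyc 16  [N]
hop 5: (2,3) @ cyc 17  [N]

path = [(5,1), (4,1), (3,1), (2,1), (2,2), (2,3)]
arrival = 17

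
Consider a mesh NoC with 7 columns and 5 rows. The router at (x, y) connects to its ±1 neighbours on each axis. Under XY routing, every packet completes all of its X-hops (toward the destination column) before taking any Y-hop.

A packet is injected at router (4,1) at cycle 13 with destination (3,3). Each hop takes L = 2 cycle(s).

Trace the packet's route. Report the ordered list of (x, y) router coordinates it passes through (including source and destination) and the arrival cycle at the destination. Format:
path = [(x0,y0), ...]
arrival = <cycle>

path = [(4,1), (3,1), (3,2), (3,3)]
arrival = 19

#0 — 4,1 | c13
#1 — 3,1 | c15 | W
#2 — 3,2 | c17 | N
#3 — 3,3 | c19 | N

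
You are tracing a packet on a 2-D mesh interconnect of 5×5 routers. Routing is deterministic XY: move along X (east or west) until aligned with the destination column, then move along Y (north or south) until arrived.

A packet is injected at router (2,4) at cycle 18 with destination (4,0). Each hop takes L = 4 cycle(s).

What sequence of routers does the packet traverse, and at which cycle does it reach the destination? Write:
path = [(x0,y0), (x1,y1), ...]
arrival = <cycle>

src (2,4)  cyc=18
E→(3,4)  cyc=22
E→(4,4)  cyc=26
S→(4,3)  cyc=30
S→(4,2)  cyc=34
S→(4,1)  cyc=38
S→(4,0)  cyc=42

path = [(2,4), (3,4), (4,4), (4,3), (4,2), (4,1), (4,0)]
arrival = 42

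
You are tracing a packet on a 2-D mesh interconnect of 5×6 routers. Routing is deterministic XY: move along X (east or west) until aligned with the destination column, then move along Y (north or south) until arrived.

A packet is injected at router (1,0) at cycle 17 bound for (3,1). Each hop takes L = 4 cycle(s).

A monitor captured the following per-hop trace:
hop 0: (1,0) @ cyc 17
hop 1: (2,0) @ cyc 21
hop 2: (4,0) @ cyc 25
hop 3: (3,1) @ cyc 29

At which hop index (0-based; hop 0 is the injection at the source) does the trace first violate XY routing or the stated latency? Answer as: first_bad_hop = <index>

check 1→ d=(1,0) cyc+4: ok
check 2→ d=(2,0) cyc+4: BAD: non-unit step

first_bad_hop = 2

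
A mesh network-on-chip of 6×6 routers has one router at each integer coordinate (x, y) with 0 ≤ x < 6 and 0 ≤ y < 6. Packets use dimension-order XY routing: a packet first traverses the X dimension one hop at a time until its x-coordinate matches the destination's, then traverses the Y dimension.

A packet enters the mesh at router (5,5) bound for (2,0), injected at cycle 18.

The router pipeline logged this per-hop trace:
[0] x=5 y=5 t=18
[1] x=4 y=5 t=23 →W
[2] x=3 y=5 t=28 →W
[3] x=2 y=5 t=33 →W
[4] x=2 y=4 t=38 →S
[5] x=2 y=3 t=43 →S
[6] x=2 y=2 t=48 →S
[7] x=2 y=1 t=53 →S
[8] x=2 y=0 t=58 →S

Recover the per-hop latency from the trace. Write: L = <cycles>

Between hops 0 and 1 the cycle counter advances 23 − 18 = 5.
Each hop adds L, hence L = 5.

L = 5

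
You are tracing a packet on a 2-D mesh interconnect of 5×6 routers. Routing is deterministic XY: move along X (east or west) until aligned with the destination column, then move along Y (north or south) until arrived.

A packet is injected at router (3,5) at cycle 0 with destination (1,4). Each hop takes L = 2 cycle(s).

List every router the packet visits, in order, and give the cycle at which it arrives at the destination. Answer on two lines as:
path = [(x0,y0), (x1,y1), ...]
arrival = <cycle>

#0 — 3,5 | c0
#1 — 2,5 | c2 | W
#2 — 1,5 | c4 | W
#3 — 1,4 | c6 | S

path = [(3,5), (2,5), (1,5), (1,4)]
arrival = 6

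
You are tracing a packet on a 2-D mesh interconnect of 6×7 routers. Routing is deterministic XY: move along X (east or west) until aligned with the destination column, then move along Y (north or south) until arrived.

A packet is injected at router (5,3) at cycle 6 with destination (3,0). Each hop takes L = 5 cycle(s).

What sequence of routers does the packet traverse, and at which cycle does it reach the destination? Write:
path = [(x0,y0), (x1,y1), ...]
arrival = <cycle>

path = [(5,3), (4,3), (3,3), (3,2), (3,1), (3,0)]
arrival = 31

#0 — 5,3 | c6
#1 — 4,3 | c11 | W
#2 — 3,3 | c16 | W
#3 — 3,2 | c21 | S
#4 — 3,1 | c26 | S
#5 — 3,0 | c31 | S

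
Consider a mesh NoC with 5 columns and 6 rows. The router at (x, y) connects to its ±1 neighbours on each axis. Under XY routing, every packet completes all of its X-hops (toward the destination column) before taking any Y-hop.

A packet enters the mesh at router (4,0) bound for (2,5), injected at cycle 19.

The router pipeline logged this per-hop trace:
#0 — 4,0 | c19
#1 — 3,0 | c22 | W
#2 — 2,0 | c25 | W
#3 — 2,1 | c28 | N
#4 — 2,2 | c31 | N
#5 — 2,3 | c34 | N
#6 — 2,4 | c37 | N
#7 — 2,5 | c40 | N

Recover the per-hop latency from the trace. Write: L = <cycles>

Δcyc across hop 0→1: 22 − 19 = 3.
One hop costs L cycles, so L = 3.

L = 3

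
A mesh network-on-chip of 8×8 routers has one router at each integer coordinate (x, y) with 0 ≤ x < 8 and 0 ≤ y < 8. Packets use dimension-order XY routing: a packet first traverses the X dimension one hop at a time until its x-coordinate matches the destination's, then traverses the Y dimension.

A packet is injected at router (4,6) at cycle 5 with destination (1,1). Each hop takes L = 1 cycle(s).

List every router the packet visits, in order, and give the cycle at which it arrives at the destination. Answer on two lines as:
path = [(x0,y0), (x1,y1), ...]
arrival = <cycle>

path = [(4,6), (3,6), (2,6), (1,6), (1,5), (1,4), (1,3), (1,2), (1,1)]
arrival = 13

src (4,6)  cyc=5
W→(3,6)  cyc=6
W→(2,6)  cyc=7
W→(1,6)  cyc=8
S→(1,5)  cyc=9
S→(1,4)  cyc=10
S→(1,3)  cyc=11
S→(1,2)  cyc=12
S→(1,1)  cyc=13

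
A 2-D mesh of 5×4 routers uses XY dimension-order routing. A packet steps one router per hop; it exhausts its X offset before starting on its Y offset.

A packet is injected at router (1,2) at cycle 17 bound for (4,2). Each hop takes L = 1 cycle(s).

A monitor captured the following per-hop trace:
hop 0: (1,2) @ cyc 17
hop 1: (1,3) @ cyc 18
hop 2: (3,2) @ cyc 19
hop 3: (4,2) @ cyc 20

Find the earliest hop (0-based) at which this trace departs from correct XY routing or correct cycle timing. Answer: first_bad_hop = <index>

first_bad_hop = 1

  1: Δx=+0 Δy=+1 Δt=1 [BAD: Y-move but x=1≠4]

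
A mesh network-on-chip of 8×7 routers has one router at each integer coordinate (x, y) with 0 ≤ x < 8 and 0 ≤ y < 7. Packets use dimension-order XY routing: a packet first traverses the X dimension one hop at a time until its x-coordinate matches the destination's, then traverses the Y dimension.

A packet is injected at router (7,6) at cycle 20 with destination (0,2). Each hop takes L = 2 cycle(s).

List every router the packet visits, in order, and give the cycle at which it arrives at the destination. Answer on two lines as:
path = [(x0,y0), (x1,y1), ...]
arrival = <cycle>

#0 — 7,6 | c20
#1 — 6,6 | c22 | W
#2 — 5,6 | c24 | W
#3 — 4,6 | c26 | W
#4 — 3,6 | c28 | W
#5 — 2,6 | c30 | W
#6 — 1,6 | c32 | W
#7 — 0,6 | c34 | W
#8 — 0,5 | c36 | S
#9 — 0,4 | c38 | S
#10 — 0,3 | c40 | S
#11 — 0,2 | c42 | S

path = [(7,6), (6,6), (5,6), (4,6), (3,6), (2,6), (1,6), (0,6), (0,5), (0,4), (0,3), (0,2)]
arrival = 42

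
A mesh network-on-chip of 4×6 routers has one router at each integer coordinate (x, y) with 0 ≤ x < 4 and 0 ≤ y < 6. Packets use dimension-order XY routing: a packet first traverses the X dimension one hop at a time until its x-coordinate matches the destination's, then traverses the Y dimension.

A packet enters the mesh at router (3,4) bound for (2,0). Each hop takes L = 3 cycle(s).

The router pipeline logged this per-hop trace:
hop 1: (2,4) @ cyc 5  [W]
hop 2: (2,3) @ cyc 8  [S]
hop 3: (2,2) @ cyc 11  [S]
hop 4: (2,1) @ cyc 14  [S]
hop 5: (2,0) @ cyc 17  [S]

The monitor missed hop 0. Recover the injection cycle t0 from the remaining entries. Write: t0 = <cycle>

cyc[1] = 5 and cyc[k] = t0 + k·L for every k.
So t0 = 5 − 1·3 = 2.

t0 = 2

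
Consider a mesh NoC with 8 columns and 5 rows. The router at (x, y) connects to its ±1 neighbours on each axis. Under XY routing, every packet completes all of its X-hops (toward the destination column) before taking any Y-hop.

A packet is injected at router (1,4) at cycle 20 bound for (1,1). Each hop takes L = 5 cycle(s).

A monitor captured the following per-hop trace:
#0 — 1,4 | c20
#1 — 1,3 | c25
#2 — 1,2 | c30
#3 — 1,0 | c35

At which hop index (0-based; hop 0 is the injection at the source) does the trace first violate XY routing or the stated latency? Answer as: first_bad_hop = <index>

first_bad_hop = 3

[1] (+0,-1) / 5c ⇒ ok
[2] (+0,-1) / 5c ⇒ ok
[3] (+0,-2) / 5c ⇒ BAD: non-unit step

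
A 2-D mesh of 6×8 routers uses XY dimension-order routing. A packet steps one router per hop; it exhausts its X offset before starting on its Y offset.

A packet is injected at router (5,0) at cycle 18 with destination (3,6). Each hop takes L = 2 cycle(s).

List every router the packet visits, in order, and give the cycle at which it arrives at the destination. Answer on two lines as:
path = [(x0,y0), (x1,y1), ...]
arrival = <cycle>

hop 0: (5,0) @ cyc 18
hop 1: (4,0) @ cyc 20  [W]
hop 2: (3,0) @ cyc 22  [W]
hop 3: (3,1) @ cyc 24  [N]
hop 4: (3,2) @ cyc 26  [N]
hop 5: (3,3) @ cyc 28  [N]
hop 6: (3,4) @ cyc 30  [N]
hop 7: (3,5) @ cyc 32  [N]
hop 8: (3,6) @ cyc 34  [N]

path = [(5,0), (4,0), (3,0), (3,1), (3,2), (3,3), (3,4), (3,5), (3,6)]
arrival = 34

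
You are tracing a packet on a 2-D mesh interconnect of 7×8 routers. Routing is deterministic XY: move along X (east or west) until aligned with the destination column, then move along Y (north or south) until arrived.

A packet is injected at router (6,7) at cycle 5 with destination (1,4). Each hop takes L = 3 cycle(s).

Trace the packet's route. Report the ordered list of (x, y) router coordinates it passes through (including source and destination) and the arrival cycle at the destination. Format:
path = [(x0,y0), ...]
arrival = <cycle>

path = [(6,7), (5,7), (4,7), (3,7), (2,7), (1,7), (1,6), (1,5), (1,4)]
arrival = 29

#0 — 6,7 | c5
#1 — 5,7 | c8 | W
#2 — 4,7 | c11 | W
#3 — 3,7 | c14 | W
#4 — 2,7 | c17 | W
#5 — 1,7 | c20 | W
#6 — 1,6 | c23 | S
#7 — 1,5 | c26 | S
#8 — 1,4 | c29 | S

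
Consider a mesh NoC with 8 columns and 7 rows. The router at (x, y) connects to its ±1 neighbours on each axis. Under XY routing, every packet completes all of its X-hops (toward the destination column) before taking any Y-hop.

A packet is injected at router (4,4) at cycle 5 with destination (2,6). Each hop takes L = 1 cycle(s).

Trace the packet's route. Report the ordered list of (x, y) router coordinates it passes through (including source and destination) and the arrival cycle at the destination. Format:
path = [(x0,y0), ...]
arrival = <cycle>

src (4,4)  cyc=5
W→(3,4)  cyc=6
W→(2,4)  cyc=7
N→(2,5)  cyc=8
N→(2,6)  cyc=9

path = [(4,4), (3,4), (2,4), (2,5), (2,6)]
arrival = 9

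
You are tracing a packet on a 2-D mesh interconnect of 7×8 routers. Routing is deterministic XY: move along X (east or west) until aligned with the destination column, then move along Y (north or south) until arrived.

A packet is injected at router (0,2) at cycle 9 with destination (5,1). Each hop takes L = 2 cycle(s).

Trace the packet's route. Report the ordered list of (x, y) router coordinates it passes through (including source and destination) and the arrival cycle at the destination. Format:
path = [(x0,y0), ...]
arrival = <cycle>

#0 — 0,2 | c9
#1 — 1,2 | c11 | E
#2 — 2,2 | c13 | E
#3 — 3,2 | c15 | E
#4 — 4,2 | c17 | E
#5 — 5,2 | c19 | E
#6 — 5,1 | c21 | S

path = [(0,2), (1,2), (2,2), (3,2), (4,2), (5,2), (5,1)]
arrival = 21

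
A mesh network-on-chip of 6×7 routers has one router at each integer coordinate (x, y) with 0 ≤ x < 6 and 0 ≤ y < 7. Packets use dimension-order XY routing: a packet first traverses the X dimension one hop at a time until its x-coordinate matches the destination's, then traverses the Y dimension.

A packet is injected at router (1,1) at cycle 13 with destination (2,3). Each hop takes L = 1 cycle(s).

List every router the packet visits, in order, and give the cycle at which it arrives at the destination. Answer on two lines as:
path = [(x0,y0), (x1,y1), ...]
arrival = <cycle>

t=13: at (1,1)
t=14: at (2,1) after E
t=15: at (2,2) after N
t=16: at (2,3) after N

path = [(1,1), (2,1), (2,2), (2,3)]
arrival = 16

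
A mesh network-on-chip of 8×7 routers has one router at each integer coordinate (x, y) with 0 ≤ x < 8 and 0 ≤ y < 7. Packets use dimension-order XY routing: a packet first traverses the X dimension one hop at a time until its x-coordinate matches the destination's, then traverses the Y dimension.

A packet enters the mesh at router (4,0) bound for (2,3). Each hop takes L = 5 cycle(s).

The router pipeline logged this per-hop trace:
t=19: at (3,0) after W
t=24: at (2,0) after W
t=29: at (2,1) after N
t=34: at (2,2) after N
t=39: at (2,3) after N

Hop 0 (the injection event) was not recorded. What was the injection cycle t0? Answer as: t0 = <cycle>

t0 = 14

The first recorded entry is hop 1 at cycle 19.
Subtract one hop: t0 = 19 − 5 = 14.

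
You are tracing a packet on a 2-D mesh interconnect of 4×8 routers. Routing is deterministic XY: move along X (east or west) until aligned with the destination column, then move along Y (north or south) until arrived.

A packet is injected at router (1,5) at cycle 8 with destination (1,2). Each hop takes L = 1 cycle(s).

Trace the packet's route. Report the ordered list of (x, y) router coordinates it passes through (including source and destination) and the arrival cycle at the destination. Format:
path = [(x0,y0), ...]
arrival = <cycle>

path = [(1,5), (1,4), (1,3), (1,2)]
arrival = 11

hop 0: (1,5) @ cyc 8
hop 1: (1,4) @ cyc 9  [S]
hop 2: (1,3) @ cyc 10  [S]
hop 3: (1,2) @ cyc 11  [S]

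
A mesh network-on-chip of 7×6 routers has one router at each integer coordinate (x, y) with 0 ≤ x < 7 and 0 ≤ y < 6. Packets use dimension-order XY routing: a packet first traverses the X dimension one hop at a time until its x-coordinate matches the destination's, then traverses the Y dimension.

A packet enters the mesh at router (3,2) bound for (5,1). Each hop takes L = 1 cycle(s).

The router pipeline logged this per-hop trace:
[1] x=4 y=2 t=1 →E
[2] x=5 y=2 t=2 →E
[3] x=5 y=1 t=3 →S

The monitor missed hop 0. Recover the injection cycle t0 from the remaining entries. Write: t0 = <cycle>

t0 = 0

cyc[1] = 1 and cyc[k] = t0 + k·L for every k.
t0 = cyc[1] − L = 1 − 1 = 0.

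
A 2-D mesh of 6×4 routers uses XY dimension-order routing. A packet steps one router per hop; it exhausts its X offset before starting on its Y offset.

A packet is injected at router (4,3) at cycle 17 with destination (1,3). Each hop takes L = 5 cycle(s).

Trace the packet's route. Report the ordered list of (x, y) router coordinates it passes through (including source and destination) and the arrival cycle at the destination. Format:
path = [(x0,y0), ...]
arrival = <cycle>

  0. router=(4,3) cycle=17 (inject)
  1. router=(3,3) cycle=22 dir=W
  2. router=(2,3) cycle=27 dir=W
  3. router=(1,3) cycle=32 dir=W

path = [(4,3), (3,3), (2,3), (1,3)]
arrival = 32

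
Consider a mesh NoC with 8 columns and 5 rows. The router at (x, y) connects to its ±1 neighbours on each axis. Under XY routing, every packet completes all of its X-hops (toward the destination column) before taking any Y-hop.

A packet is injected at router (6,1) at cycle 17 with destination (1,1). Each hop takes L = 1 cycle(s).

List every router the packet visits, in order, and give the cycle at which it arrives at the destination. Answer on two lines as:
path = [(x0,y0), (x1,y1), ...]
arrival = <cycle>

[0] x=6 y=1 t=17
[1] x=5 y=1 t=18 →W
[2] x=4 y=1 t=19 →W
[3] x=3 y=1 t=20 →W
[4] x=2 y=1 t=21 →W
[5] x=1 y=1 t=22 →W

path = [(6,1), (5,1), (4,1), (3,1), (2,1), (1,1)]
arrival = 22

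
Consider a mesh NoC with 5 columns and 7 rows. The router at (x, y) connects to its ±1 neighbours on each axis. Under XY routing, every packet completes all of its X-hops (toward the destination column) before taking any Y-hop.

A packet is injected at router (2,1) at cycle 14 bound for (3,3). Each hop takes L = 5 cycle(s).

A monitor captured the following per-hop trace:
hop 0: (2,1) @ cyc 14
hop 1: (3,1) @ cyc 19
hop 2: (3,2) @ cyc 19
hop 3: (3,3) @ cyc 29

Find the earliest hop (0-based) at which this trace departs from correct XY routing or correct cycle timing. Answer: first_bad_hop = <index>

[1] (+1,+0) / 5c ⇒ ok
[2] (+0,+1) / 0c ⇒ BAD: Δcyc=0≠L

first_bad_hop = 2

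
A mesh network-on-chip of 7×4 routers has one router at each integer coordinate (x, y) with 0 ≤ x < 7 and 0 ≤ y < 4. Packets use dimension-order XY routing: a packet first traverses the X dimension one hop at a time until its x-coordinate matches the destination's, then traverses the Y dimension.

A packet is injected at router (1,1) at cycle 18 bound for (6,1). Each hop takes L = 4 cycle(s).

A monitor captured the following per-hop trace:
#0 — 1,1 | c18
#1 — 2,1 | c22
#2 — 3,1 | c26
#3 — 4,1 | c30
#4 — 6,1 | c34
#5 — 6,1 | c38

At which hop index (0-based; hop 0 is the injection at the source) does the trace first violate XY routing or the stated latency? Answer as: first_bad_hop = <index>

first_bad_hop = 4

hop 1: step (+1,+0), +4 cyc — ok
hop 2: step (+1,+0), +4 cyc — ok
hop 3: step (+1,+0), +4 cyc — ok
hop 4: step (+2,+0), +4 cyc — BAD: non-unit step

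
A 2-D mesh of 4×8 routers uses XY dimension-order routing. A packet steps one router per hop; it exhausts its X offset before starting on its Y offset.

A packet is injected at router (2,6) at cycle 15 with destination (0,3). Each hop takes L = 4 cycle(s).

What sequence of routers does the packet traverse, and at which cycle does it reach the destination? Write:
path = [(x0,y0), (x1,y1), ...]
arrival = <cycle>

#0 — 2,6 | c15
#1 — 1,6 | c19 | W
#2 — 0,6 | c23 | W
#3 — 0,5 | c27 | S
#4 — 0,4 | c31 | S
#5 — 0,3 | c35 | S

path = [(2,6), (1,6), (0,6), (0,5), (0,4), (0,3)]
arrival = 35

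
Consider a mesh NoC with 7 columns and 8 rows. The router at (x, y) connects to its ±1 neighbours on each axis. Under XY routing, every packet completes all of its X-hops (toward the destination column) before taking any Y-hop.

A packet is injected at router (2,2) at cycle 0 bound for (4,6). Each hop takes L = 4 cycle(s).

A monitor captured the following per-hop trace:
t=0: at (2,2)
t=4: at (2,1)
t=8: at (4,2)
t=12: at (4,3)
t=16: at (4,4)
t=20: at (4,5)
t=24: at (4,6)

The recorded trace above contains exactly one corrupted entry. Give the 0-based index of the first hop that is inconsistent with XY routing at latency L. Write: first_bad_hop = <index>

first_bad_hop = 1

[1] (+0,-1) / 4c ⇒ BAD: Y-move but x=2≠4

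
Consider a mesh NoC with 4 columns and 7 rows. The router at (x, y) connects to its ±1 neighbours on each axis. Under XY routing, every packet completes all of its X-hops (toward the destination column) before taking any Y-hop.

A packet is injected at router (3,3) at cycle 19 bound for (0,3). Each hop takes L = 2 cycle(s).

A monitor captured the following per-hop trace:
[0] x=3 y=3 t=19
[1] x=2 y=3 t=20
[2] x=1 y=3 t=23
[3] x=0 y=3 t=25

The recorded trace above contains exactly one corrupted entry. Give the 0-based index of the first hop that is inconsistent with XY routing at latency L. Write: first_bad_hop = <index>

  1: Δx=-1 Δy=+0 Δt=1 [BAD: Δcyc=1≠L]

first_bad_hop = 1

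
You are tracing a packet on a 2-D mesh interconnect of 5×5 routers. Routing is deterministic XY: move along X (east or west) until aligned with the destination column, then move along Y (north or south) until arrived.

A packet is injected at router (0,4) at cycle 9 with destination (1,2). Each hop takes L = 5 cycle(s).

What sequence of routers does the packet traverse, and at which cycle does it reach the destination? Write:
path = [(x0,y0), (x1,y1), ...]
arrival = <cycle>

path = [(0,4), (1,4), (1,3), (1,2)]
arrival = 24

t=9: at (0,4)
t=14: at (1,4) after E
t=19: at (1,3) after S
t=24: at (1,2) after S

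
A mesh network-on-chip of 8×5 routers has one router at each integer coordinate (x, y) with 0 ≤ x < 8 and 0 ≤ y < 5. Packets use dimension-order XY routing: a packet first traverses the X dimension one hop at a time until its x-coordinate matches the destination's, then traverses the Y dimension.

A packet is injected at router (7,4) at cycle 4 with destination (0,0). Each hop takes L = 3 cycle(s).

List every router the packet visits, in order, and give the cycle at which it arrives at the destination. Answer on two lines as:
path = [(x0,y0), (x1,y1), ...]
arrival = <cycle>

path = [(7,4), (6,4), (5,4), (4,4), (3,4), (2,4), (1,4), (0,4), (0,3), (0,2), (0,1), (0,0)]
arrival = 37

#0 — 7,4 | c4
#1 — 6,4 | c7 | W
#2 — 5,4 | c10 | W
#3 — 4,4 | c13 | W
#4 — 3,4 | c16 | W
#5 — 2,4 | c19 | W
#6 — 1,4 | c22 | W
#7 — 0,4 | c25 | W
#8 — 0,3 | c28 | S
#9 — 0,2 | c31 | S
#10 — 0,1 | c34 | S
#11 — 0,0 | c37 | S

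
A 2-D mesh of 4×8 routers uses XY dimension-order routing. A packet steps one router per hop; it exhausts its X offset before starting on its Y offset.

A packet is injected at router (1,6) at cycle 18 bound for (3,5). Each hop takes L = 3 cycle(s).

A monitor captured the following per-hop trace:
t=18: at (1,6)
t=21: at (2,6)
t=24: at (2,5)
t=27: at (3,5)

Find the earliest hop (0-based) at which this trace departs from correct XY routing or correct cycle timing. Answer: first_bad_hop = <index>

first_bad_hop = 2

check 1→ d=(1,0) cyc+3: ok
check 2→ d=(0,-1) cyc+3: BAD: Y-move but x=2≠3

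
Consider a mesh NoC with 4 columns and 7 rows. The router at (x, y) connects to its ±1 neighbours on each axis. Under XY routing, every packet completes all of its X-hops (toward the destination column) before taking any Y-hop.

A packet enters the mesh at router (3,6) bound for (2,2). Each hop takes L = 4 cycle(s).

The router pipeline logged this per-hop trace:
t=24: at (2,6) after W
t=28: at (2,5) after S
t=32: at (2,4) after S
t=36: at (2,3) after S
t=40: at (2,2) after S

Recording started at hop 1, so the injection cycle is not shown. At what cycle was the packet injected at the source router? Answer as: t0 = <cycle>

At hop 1 the cycle is 24; in general cyc_k = t0 + kL.
Subtract one hop: t0 = 24 − 4 = 20.

t0 = 20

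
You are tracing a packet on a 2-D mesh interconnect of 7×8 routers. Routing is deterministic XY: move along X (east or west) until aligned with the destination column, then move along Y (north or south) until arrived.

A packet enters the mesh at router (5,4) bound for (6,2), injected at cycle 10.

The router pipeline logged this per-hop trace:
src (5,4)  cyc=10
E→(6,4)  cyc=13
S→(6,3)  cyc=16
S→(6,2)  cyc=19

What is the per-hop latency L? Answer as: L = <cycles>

cyc[1] − cyc[0] = 13 − 10 = 3.
That increment is L by definition: L = 3.

L = 3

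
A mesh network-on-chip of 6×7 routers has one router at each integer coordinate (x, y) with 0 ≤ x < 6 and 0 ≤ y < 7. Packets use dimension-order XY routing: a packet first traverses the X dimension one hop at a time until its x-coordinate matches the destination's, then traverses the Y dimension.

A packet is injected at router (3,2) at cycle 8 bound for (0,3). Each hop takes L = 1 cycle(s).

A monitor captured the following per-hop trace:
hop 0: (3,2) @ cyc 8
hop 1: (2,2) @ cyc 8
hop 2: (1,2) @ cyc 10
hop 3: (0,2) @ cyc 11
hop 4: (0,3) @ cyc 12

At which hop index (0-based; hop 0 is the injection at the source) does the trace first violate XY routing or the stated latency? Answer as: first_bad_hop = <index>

  1: Δx=-1 Δy=+0 Δt=0 [BAD: Δcyc=0≠L]

first_bad_hop = 1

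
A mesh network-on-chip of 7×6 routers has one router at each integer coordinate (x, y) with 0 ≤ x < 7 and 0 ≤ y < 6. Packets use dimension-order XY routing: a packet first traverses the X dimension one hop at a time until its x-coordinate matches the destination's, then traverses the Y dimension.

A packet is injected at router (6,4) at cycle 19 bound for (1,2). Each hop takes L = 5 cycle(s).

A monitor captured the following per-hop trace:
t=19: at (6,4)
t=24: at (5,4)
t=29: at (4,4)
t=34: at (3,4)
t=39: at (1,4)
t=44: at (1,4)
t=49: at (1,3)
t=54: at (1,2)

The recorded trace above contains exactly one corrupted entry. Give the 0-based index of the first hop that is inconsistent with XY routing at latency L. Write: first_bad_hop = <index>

first_bad_hop = 4

check 1→ d=(-1,0) cyc+5: ok
check 2→ d=(-1,0) cyc+5: ok
check 3→ d=(-1,0) cyc+5: ok
check 4→ d=(-2,0) cyc+5: BAD: non-unit step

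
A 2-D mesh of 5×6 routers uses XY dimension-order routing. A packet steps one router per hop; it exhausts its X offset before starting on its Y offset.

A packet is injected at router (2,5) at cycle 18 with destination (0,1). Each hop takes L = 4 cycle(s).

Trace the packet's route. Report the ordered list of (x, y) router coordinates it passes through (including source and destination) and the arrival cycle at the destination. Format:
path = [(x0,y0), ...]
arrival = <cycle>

path = [(2,5), (1,5), (0,5), (0,4), (0,3), (0,2), (0,1)]
arrival = 42

hop 0: (2,5) @ cyc 18
hop 1: (1,5) @ cyc 22  [W]
hop 2: (0,5) @ cyc 26  [W]
hop 3: (0,4) @ cyc 30  [S]
hop 4: (0,3) @ cyc 34  [S]
hop 5: (0,2) @ cyc 38  [S]
hop 6: (0,1) @ cyc 42  [S]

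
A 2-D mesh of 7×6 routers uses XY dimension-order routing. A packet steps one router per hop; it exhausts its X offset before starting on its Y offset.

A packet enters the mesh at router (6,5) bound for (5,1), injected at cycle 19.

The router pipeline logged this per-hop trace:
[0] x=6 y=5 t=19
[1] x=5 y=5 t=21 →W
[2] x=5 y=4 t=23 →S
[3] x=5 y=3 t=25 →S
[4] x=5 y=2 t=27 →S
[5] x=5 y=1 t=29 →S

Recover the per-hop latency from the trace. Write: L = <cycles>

Between hops 0 and 1 the cycle counter advances 21 − 19 = 2.
That increment is L by definition: L = 2.

L = 2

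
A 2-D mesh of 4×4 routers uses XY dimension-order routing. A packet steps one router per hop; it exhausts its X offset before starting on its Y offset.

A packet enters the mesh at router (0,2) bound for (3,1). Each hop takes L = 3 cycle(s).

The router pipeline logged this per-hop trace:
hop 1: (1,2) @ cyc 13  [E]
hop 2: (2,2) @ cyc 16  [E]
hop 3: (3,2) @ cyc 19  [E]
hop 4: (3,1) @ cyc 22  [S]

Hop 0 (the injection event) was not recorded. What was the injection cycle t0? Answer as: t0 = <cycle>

The first recorded entry is hop 1 at cycle 13.
Therefore t0 = 13 − L = 10.

t0 = 10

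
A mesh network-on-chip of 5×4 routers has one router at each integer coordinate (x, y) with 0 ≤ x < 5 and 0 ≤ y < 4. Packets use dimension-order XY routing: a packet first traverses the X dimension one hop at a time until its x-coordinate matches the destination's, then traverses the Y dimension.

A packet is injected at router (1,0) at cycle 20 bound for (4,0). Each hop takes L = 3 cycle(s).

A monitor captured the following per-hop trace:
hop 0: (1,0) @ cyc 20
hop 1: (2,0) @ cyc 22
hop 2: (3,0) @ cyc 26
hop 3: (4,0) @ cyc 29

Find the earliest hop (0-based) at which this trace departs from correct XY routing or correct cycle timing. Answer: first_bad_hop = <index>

first_bad_hop = 1

  1: Δx=+1 Δy=+0 Δt=2 [BAD: Δcyc=2≠L]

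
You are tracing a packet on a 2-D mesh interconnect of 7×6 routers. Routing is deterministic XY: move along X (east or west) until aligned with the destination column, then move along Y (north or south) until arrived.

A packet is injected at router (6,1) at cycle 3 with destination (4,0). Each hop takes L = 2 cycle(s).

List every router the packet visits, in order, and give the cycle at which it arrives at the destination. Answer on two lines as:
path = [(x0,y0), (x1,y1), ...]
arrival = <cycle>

path = [(6,1), (5,1), (4,1), (4,0)]
arrival = 9

#0 — 6,1 | c3
#1 — 5,1 | c5 | W
#2 — 4,1 | c7 | W
#3 — 4,0 | c9 | S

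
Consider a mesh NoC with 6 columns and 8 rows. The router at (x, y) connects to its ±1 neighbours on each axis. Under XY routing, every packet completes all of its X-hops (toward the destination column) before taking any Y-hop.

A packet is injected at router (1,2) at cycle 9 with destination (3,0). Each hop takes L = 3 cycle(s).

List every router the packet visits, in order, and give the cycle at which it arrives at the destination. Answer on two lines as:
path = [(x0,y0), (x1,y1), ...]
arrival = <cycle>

#0 — 1,2 | c9
#1 — 2,2 | c12 | E
#2 — 3,2 | c15 | E
#3 — 3,1 | c18 | S
#4 — 3,0 | c21 | S

path = [(1,2), (2,2), (3,2), (3,1), (3,0)]
arrival = 21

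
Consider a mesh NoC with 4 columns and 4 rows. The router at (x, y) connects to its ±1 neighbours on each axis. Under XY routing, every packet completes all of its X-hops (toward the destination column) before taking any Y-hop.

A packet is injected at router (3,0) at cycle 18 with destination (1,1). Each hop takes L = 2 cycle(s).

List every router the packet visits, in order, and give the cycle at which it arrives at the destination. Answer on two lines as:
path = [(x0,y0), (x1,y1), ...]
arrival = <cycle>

path = [(3,0), (2,0), (1,0), (1,1)]
arrival = 24

hop 0: (3,0) @ cyc 18
hop 1: (2,0) @ cyc 20  [W]
hop 2: (1,0) @ cyc 22  [W]
hop 3: (1,1) @ cyc 24  [N]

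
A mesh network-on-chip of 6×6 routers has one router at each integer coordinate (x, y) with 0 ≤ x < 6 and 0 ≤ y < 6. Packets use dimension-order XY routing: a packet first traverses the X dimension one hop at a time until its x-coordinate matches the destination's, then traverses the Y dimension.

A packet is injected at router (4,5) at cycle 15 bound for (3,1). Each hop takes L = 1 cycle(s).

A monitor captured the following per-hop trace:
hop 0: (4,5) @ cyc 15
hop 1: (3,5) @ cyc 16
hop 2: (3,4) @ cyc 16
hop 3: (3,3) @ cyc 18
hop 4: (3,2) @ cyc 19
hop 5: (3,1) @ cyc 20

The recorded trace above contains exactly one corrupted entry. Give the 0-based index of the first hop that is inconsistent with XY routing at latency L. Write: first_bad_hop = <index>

first_bad_hop = 2

[1] (-1,+0) / 1c ⇒ ok
[2] (+0,-1) / 0c ⇒ BAD: Δcyc=0≠L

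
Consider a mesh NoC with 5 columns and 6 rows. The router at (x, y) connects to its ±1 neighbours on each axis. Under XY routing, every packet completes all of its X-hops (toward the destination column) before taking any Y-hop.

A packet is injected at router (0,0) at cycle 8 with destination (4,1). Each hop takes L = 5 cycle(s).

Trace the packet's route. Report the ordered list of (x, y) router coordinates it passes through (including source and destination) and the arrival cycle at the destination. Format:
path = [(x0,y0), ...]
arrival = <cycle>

path = [(0,0), (1,0), (2,0), (3,0), (4,0), (4,1)]
arrival = 33

  0. router=(0,0) cycle=8 (inject)
  1. router=(1,0) cycle=13 dir=E
  2. router=(2,0) cycle=18 dir=E
  3. router=(3,0) cycle=23 dir=E
  4. router=(4,0) cycle=28 dir=E
  5. router=(4,1) cycle=33 dir=N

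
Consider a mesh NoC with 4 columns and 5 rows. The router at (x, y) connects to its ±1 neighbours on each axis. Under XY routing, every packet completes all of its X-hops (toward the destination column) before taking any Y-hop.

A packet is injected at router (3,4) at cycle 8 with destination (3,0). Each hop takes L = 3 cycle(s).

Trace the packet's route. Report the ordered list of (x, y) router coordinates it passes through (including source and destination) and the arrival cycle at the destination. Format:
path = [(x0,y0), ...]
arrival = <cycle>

path = [(3,4), (3,3), (3,2), (3,1), (3,0)]
arrival = 20

t=8: at (3,4)
t=11: at (3,3) after S
t=14: at (3,2) after S
t=17: at (3,1) after S
t=20: at (3,0) after S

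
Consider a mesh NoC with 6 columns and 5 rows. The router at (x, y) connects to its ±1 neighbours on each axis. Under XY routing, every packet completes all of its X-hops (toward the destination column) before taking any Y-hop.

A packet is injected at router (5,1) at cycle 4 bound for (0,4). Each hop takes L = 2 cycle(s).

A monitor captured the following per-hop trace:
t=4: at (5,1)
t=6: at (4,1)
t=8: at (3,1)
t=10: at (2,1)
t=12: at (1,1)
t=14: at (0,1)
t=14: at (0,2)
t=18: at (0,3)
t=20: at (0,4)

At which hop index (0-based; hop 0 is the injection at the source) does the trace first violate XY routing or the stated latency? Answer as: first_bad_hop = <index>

hop 1: step (-1,+0), +2 cyc — ok
hop 2: step (-1,+0), +2 cyc — ok
hop 3: step (-1,+0), +2 cyc — ok
hop 4: step (-1,+0), +2 cyc — ok
hop 5: step (-1,+0), +2 cyc — ok
hop 6: step (+0,+1), +0 cyc — BAD: Δcyc=0≠L

first_bad_hop = 6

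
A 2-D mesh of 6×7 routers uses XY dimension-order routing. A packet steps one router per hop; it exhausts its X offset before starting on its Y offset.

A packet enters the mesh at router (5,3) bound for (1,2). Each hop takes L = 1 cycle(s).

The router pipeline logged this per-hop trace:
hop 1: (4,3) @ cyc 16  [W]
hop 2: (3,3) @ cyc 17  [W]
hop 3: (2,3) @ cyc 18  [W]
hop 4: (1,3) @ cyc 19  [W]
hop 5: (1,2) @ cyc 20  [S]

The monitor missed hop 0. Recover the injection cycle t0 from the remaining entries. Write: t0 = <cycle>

Hop 1 reached at cycle 16; hop k is at t0 + k·L.
t0 = cyc[1] − L = 16 − 1 = 15.

t0 = 15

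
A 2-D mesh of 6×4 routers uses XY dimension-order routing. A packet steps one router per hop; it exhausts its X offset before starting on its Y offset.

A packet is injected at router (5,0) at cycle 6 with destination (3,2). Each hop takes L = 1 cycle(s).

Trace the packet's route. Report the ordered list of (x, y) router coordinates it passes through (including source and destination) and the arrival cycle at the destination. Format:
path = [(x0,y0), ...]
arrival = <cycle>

path = [(5,0), (4,0), (3,0), (3,1), (3,2)]
arrival = 10

[0] x=5 y=0 t=6
[1] x=4 y=0 t=7 →W
[2] x=3 y=0 t=8 →W
[3] x=3 y=1 t=9 →N
[4] x=3 y=2 t=10 →N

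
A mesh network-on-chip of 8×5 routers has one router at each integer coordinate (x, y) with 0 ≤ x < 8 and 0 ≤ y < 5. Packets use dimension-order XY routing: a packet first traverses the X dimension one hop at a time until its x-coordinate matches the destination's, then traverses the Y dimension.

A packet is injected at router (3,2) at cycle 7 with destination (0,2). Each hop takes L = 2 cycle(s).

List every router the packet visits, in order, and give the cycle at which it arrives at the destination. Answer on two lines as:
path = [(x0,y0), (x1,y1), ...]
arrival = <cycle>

path = [(3,2), (2,2), (1,2), (0,2)]
arrival = 13

hop 0: (3,2) @ cyc 7
hop 1: (2,2) @ cyc 9  [W]
hop 2: (1,2) @ cyc 11  [W]
hop 3: (0,2) @ cyc 13  [W]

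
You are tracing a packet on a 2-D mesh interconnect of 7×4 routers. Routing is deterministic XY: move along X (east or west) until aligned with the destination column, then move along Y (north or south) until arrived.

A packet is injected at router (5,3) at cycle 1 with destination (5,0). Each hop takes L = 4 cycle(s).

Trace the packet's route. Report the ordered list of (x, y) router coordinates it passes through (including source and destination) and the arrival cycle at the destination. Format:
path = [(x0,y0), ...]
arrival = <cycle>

path = [(5,3), (5,2), (5,1), (5,0)]
arrival = 13

[0] x=5 y=3 t=1
[1] x=5 y=2 t=5 →S
[2] x=5 y=1 t=9 →S
[3] x=5 y=0 t=13 →S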